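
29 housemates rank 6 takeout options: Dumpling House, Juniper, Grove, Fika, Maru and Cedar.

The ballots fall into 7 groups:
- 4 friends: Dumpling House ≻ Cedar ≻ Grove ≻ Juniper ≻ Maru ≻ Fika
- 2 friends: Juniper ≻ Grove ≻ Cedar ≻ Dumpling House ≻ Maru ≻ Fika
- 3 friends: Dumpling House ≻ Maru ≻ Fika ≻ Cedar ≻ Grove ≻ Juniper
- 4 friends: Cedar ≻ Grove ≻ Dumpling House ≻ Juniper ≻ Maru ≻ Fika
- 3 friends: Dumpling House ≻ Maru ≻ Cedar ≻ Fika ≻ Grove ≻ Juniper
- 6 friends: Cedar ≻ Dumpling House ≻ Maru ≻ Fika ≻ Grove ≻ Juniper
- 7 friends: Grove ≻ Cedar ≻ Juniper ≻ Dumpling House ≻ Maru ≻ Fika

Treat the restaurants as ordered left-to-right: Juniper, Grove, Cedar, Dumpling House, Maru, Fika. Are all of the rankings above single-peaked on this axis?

Axis positions: Juniper=1, Grove=2, Cedar=3, Dumpling House=4, Maru=5, Fika=6.
Group 1 (peak Dumpling House at position 4): ranking walks positions 4-3-2-1-5-6, expanding outward from the peak — single-peaked.
Group 2 (peak Juniper at position 1): ranking walks positions 1-2-3-4-5-6, expanding outward from the peak — single-peaked.
Group 3 (peak Dumpling House at position 4): ranking walks positions 4-5-6-3-2-1, expanding outward from the peak — single-peaked.
Group 4 (peak Cedar at position 3): ranking walks positions 3-2-4-1-5-6, expanding outward from the peak — single-peaked.
Group 5 (peak Dumpling House at position 4): ranking walks positions 4-5-3-6-2-1, expanding outward from the peak — single-peaked.
Group 6 (peak Cedar at position 3): ranking walks positions 3-4-5-6-2-1, expanding outward from the peak — single-peaked.
Group 7 (peak Grove at position 2): ranking walks positions 2-3-1-4-5-6, expanding outward from the peak — single-peaked.
Every ranking is single-peaked on this axis.

yes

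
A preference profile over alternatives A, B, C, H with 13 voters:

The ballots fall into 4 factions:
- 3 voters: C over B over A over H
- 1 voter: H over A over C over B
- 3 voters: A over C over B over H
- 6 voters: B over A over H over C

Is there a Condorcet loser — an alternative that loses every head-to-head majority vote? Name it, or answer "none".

none

Head-to-head results (13 voters):
A–B: B 9–4.
A vs C: A, 10–3.
A vs H: A wins 12–1.
B vs C: 6 to 7, C.
B vs H: 3+3+6 = 12 for B, 1 for H — B by 12–1.
C vs H: H wins 7–6.
Every alternative wins at least one matchup (A beats C; B beats A; C beats B; H beats C), so there is no Condorcet loser.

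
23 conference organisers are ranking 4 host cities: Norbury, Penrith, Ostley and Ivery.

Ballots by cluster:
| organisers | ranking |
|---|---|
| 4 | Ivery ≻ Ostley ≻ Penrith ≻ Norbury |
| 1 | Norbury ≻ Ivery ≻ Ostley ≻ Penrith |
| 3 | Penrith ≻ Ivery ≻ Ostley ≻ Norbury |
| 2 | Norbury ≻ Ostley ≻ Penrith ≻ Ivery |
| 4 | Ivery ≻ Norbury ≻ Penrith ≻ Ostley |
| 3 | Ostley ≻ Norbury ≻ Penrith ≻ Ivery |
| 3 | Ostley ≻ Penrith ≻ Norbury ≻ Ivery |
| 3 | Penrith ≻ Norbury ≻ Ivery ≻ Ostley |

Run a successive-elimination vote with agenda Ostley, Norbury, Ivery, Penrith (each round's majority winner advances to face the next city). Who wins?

Round 1: Ostley vs Norbury — 13–10, Ostley advances.
Round 2: Ostley vs Ivery — 8–15, Ivery advances.
Round 3: Ivery vs Penrith — 9–14, Penrith advances.
Penrith survives the agenda.

Penrith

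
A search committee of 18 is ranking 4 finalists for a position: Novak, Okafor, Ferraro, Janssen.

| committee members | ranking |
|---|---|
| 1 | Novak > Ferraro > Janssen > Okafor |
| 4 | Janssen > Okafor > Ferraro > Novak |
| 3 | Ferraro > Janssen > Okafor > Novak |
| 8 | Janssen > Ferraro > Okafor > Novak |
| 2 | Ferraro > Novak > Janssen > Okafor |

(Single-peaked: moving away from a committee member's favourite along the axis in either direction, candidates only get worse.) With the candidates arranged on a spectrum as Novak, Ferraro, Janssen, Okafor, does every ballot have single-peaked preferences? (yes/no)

Axis positions: Novak=1, Ferraro=2, Janssen=3, Okafor=4.
Type 1 (peak Novak at position 1): ranking walks positions 1-2-3-4, expanding outward from the peak — single-peaked.
Type 2 (peak Janssen at position 3): ranking walks positions 3-4-2-1, expanding outward from the peak — single-peaked.
Type 3 (peak Ferraro at position 2): ranking walks positions 2-3-4-1, expanding outward from the peak — single-peaked.
Type 4 (peak Janssen at position 3): ranking walks positions 3-2-4-1, expanding outward from the peak — single-peaked.
Type 5 (peak Ferraro at position 2): ranking walks positions 2-1-3-4, expanding outward from the peak — single-peaked.
Every ranking is single-peaked on this axis.

yes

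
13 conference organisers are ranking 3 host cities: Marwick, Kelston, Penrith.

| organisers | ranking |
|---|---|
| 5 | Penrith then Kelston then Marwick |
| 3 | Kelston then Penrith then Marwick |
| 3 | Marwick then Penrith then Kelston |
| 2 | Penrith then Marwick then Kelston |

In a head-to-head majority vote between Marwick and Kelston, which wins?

Ballots ranking Marwick above Kelston: 3 + 2 = 5.
Ballots ranking Kelston above Marwick: 13 − 5 = 8.
Kelston wins the head-to-head 8–5.

Kelston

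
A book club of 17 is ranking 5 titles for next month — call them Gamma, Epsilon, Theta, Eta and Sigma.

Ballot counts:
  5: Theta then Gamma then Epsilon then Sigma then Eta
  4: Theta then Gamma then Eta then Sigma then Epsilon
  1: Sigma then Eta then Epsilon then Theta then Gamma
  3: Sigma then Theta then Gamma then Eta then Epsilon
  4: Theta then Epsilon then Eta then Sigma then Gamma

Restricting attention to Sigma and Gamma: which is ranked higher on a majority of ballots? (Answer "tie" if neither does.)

Gamma

Ballots ranking Sigma above Gamma: 1 + 3 + 4 = 8.
Ballots ranking Gamma above Sigma: 17 − 8 = 9.
Gamma wins the head-to-head 9–8.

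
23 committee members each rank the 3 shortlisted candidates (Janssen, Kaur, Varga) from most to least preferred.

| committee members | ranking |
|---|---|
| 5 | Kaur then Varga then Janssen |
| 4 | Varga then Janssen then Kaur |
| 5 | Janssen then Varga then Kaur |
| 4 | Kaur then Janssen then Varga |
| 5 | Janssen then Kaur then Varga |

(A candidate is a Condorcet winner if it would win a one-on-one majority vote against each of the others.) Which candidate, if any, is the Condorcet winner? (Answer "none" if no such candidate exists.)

Head-to-head results (23 committee members):
Janssen vs Kaur: Janssen wins 14–9.
Janssen vs Varga: 14 to 9, Janssen.
Kaur vs Varga: Kaur preferred on 5+4+5 = 14 ballots; Kaur wins 14–9.
Only Janssen has no losses; Janssen is the Condorcet winner.

Janssen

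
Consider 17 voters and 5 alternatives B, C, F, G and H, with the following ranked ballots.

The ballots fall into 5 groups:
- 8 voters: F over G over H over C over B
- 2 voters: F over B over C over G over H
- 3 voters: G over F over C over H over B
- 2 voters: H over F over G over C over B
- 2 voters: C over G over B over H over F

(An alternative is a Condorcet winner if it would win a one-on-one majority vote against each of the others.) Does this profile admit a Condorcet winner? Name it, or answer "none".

Head-to-head results (17 voters):
B vs C: C, 15–2.
B–F: F 15–2.
B vs G: G wins 15–2.
B vs H: H, 13–4.
C vs F: F wins 15–2.
C vs G: G wins 13–4.
C–H: H 10–7.
F–G: F 12–5.
F vs H: F wins 13–4.
G vs H: G wins 15–2.
F beats each of B, C, G, H — F is the Condorcet winner.

F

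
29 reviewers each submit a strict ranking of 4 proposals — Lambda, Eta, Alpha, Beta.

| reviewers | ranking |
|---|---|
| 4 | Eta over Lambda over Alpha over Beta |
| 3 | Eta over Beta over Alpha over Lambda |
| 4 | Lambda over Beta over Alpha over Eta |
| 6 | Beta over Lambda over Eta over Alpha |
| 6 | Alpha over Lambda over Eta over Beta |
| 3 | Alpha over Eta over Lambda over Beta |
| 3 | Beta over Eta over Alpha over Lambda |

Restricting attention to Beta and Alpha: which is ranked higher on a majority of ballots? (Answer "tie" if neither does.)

Beta

Ballots ranking Beta above Alpha: 3 + 4 + 6 + 3 = 16.
Ballots ranking Alpha above Beta: 29 − 16 = 13.
Beta wins the head-to-head 16–13.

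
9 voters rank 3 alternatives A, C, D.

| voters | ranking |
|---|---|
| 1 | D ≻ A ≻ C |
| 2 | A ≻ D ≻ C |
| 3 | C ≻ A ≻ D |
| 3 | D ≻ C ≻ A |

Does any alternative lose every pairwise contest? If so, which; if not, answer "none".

none

Head-to-head results (9 voters):
A vs C: A is ranked higher on 1+2 = 3 ballots, C on 6. C wins 6–3.
A vs D: A wins 5–4.
C vs D: D wins 6–3.
No alternative is winless: A beats D; C beats A; D beats C. There is no Condorcet loser.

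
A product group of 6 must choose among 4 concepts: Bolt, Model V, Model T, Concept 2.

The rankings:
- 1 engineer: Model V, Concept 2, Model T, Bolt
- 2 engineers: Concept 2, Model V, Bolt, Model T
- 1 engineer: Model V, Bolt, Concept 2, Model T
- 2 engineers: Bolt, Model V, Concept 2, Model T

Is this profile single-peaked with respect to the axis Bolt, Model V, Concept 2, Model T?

yes

Axis positions: Bolt=1, Model V=2, Concept 2=3, Model T=4.
Faction 1 (peak Model V at position 2): ranking walks positions 2-3-4-1, expanding outward from the peak — single-peaked.
Faction 2 (peak Concept 2 at position 3): ranking walks positions 3-2-1-4, expanding outward from the peak — single-peaked.
Faction 3 (peak Model V at position 2): ranking walks positions 2-1-3-4, expanding outward from the peak — single-peaked.
Faction 4 (peak Bolt at position 1): ranking walks positions 1-2-3-4, expanding outward from the peak — single-peaked.
Every ranking is single-peaked on this axis.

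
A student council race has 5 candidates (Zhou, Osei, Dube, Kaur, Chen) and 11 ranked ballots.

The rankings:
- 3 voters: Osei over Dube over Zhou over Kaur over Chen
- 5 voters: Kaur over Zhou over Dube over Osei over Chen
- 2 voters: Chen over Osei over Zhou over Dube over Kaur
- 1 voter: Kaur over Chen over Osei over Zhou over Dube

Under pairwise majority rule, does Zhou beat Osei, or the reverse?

Ballots ranking Zhou above Osei: 5.
Ballots ranking Osei above Zhou: 11 − 5 = 6.
Osei wins the head-to-head 6–5.

Osei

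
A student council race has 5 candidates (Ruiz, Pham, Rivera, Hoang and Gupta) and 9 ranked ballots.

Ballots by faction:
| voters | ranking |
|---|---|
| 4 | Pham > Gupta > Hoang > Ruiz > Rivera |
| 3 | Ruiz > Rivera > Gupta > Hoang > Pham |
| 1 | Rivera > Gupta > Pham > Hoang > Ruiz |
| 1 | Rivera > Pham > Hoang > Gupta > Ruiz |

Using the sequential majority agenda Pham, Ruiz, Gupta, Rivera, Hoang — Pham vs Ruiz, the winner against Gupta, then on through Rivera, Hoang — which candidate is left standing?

Round 1: Pham vs Ruiz — 6–3, Pham advances.
Round 2: Pham vs Gupta — 5–4, Pham advances.
Round 3: Pham vs Rivera — 4–5, Rivera advances.
Round 4: Rivera vs Hoang — 5–4, Rivera advances.
Rivera survives the agenda.

Rivera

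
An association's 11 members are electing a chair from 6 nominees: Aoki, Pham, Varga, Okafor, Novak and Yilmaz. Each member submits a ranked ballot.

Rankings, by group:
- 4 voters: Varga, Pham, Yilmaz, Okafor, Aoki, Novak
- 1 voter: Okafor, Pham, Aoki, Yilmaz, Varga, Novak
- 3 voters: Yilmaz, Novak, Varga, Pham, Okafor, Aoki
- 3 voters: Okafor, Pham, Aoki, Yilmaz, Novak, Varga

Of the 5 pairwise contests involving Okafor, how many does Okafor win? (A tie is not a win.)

Okafor against each rival (11 voters):
Okafor vs Aoki: Okafor, 11–0.
Okafor vs Pham: Pham wins 7–4.
Okafor–Varga: Varga 7–4.
Okafor vs Novak: Okafor wins 8–3.
Okafor vs Yilmaz: 1+3 = 4 for Okafor, 7 for Yilmaz — Yilmaz by 7–4.
Okafor beats Aoki, Novak; loses to Pham, Varga, Yilmaz — 2 pairwise wins.

2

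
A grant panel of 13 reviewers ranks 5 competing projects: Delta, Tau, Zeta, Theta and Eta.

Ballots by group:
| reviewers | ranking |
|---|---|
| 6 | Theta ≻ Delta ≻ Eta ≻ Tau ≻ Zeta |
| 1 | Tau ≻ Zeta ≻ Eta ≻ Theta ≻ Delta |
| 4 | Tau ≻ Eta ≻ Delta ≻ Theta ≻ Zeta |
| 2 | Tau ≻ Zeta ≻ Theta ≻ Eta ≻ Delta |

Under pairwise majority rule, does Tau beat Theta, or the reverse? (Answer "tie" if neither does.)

Ballots ranking Tau above Theta: 1 + 4 + 2 = 7.
Ballots ranking Theta above Tau: 13 − 7 = 6.
Tau wins the head-to-head 7–6.

Tau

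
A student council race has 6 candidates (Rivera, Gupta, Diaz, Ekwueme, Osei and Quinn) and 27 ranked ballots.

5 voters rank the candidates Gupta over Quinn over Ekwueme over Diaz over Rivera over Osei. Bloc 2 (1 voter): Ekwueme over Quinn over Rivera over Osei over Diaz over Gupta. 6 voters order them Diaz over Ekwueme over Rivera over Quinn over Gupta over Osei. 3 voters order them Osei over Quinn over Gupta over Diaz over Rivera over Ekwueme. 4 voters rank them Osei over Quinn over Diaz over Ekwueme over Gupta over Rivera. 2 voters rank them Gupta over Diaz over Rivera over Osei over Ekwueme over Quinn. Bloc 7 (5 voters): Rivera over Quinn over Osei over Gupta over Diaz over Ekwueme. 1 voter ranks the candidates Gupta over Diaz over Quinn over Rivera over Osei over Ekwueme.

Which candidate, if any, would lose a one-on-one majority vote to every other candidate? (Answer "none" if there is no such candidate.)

Pairwise majorities:
Rivera vs Gupta: Rivera preferred on 1+6+5 = 12 ballots; Gupta wins 15–12.
Rivera vs Diaz: 1+5 = 6 for Rivera, 21 for Diaz — Diaz by 21–6.
Rivera vs Ekwueme: Ekwueme wins 16–11.
Rivera vs Osei: Rivera, 20–7.
Rivera vs Quinn: Rivera is ranked higher on 6+2+5 = 13 ballots, Quinn on 14. Quinn wins 14–13.
Gupta vs Diaz: 5+3+2+5+1 = 16 for Gupta, 11 for Diaz — Gupta by 16–11.
Gupta vs Ekwueme: 16 to 11, Gupta.
Gupta vs Osei: Gupta wins 14–13.
Gupta vs Quinn: 8 to 19, Quinn.
Diaz vs Ekwueme: Diaz wins 21–6.
Diaz vs Osei: Diaz is ranked higher on 5+6+2+1 = 14 ballots, Osei on 13. Diaz wins 14–13.
Diaz vs Quinn: 6+2+1 = 9 for Diaz, 18 for Quinn — Quinn by 18–9.
Ekwueme vs Osei: Ekwueme is ranked higher on 5+1+6 = 12 ballots, Osei on 15. Osei wins 15–12.
Ekwueme vs Quinn: Quinn wins 18–9.
Osei vs Quinn: 9 to 18, Quinn.
Each candidate has at least one pairwise win (Rivera beats Osei; Gupta beats Rivera; Diaz beats Rivera; Ekwueme beats Rivera; Osei beats Ekwueme; Quinn beats Rivera) — no Condorcet loser.

none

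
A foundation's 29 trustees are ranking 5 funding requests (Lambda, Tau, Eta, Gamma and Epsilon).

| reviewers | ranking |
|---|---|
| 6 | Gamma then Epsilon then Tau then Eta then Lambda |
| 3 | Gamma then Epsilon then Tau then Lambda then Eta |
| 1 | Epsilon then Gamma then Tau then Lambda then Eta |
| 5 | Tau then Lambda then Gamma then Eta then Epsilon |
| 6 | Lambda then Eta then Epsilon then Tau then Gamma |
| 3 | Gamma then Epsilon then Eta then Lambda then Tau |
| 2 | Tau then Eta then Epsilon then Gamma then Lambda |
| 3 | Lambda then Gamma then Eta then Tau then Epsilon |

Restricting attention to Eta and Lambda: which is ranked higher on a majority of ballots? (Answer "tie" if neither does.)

Lambda

Ballots ranking Eta above Lambda: 6 + 3 + 2 = 11.
Ballots ranking Lambda above Eta: 29 − 11 = 18.
Lambda wins the head-to-head 18–11.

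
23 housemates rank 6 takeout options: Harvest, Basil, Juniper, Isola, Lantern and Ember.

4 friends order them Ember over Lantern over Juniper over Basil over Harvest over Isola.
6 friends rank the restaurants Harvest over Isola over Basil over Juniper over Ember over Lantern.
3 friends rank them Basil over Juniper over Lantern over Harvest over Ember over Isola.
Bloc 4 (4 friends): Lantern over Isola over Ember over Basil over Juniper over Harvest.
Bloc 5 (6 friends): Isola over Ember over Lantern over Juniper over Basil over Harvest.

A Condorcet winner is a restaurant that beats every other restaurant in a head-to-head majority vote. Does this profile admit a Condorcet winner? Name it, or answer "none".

Pairwise majorities:
Harvest vs Basil: Harvest preferred on 6 ballots; Basil wins 17–6.
Harvest vs Juniper: Juniper, 17–6.
Harvest vs Isola: 13 to 10, Harvest.
Harvest vs Lantern: Harvest is ranked higher on 6 ballots, Lantern on 17. Lantern wins 17–6.
Harvest vs Ember: Harvest preferred on 6+3 = 9 ballots; Ember wins 14–9.
Basil vs Juniper: 6+3+4 = 13 for Basil, 10 for Juniper — Basil by 13–10.
Basil vs Isola: Basil preferred on 4+3 = 7 ballots; Isola wins 16–7.
Basil–Lantern: Lantern 14–9.
Basil vs Ember: 6+3 = 9 for Basil, 14 for Ember — Ember by 14–9.
Juniper vs Isola: 7 to 16, Isola.
Juniper vs Lantern: 9 to 14, Lantern.
Juniper vs Ember: Ember wins 14–9.
Isola vs Lantern: Isola is ranked higher on 6+6 = 12 ballots, Lantern on 11. Isola wins 12–11.
Isola vs Ember: 16 to 7, Isola.
Lantern vs Ember: Ember, 16–7.
Every restaurant loses at least once (Harvest loses to Basil; Basil loses to Isola; Juniper loses to Basil; Isola loses to Harvest; Lantern loses to Isola; Ember loses to Isola). The majority relation contains the cycle Harvest → Isola → Basil → Harvest, so there is no Condorcet winner.

none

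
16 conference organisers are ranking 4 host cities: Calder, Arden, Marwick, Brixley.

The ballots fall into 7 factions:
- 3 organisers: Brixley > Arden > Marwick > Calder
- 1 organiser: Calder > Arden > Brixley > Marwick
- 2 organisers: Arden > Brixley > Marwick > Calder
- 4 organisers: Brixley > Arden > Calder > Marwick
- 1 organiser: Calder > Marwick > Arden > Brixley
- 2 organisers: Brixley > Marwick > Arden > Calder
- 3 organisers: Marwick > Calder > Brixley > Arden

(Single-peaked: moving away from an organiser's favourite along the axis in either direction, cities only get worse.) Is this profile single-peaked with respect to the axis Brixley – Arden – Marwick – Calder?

Axis positions: Brixley=1, Arden=2, Marwick=3, Calder=4.
Faction 1 (peak Brixley at position 1): ranking walks positions 1-2-3-4, expanding outward from the peak — single-peaked.
Faction 2: ranking walks positions 4-2-1-3; Arden is ranked above Marwick even though Marwick lies between Arden and the peak Calder on the axis — preferences dip and rise again. Not single-peaked.
Faction 3 (peak Arden at position 2): ranking walks positions 2-1-3-4, expanding outward from the peak — single-peaked.
Faction 4: ranking walks positions 1-2-4-3; Calder is ranked above Marwick even though Marwick lies between Calder and the peak Brixley on the axis — preferences dip and rise again. Not single-peaked.
Faction 5 (peak Calder at position 4): ranking walks positions 4-3-2-1, expanding outward from the peak — single-peaked.
Faction 6: ranking walks positions 1-3-2-4; Marwick is ranked above Arden even though Arden lies between Marwick and the peak Brixley on the axis — preferences dip and rise again. Not single-peaked.
Faction 7: ranking walks positions 3-4-1-2; Brixley is ranked above Arden even though Arden lies between Brixley and the peak Marwick on the axis — preferences dip and rise again. Not single-peaked.
Faction 2 violates single-peakedness, so the profile is not single-peaked on this axis.

no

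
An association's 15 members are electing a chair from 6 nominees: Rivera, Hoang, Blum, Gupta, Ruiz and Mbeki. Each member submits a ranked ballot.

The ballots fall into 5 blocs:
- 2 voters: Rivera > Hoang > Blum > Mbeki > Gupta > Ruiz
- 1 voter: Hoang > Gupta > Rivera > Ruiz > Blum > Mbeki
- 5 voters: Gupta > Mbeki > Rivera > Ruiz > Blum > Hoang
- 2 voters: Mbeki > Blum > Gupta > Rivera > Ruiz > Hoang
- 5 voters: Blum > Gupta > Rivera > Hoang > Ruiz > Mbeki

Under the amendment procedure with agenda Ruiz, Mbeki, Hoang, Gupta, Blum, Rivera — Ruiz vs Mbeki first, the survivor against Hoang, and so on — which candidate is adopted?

Round 1: Ruiz vs Mbeki — 6–9, Mbeki advances.
Round 2: Mbeki vs Hoang — 7–8, Hoang advances.
Round 3: Hoang vs Gupta — 3–12, Gupta advances.
Round 4: Gupta vs Blum — 6–9, Blum advances.
Round 5: Blum vs Rivera — 7–8, Rivera advances.
Rivera survives the agenda.

Rivera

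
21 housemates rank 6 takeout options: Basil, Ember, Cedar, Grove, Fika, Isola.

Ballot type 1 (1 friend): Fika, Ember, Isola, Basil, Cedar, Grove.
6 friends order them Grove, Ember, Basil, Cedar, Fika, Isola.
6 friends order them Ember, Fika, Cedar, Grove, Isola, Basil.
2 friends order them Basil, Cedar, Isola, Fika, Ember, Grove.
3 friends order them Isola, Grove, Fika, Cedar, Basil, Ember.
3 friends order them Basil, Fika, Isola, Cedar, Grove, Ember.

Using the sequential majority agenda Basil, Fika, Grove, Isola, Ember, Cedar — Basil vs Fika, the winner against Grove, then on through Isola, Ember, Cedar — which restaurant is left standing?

Round 1: Basil vs Fika — 11–10, Basil advances.
Round 2: Basil vs Grove — 6–15, Grove advances.
Round 3: Grove vs Isola — 12–9, Grove advances.
Round 4: Grove vs Ember — 12–9, Grove advances.
Round 5: Grove vs Cedar — 9–12, Cedar advances.
The agenda winner is Cedar.

Cedar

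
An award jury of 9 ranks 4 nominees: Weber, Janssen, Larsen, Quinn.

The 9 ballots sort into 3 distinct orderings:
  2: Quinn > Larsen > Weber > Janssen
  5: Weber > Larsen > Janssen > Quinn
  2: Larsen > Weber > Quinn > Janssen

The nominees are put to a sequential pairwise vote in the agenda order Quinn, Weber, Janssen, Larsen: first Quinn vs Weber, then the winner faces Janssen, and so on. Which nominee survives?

Round 1: Quinn vs Weber — 2–7, Weber advances.
Round 2: Weber vs Janssen — 9–0, Weber advances.
Round 3: Weber vs Larsen — 5–4, Weber advances.
The agenda winner is Weber.

Weber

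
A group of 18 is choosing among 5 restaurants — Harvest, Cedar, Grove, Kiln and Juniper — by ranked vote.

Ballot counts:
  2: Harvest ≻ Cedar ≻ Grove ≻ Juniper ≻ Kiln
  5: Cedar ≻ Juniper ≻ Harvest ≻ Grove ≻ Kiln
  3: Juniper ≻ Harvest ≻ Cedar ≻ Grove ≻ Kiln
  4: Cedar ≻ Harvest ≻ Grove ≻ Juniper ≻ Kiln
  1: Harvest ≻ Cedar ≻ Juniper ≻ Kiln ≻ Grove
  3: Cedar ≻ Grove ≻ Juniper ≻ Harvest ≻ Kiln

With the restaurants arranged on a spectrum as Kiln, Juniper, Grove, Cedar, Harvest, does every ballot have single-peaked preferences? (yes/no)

Axis positions: Kiln=1, Juniper=2, Grove=3, Cedar=4, Harvest=5.
Ballot type 1 (peak Harvest at position 5): ranking walks positions 5-4-3-2-1, expanding outward from the peak — single-peaked.
Ballot type 2: ranking walks positions 4-2-5-3-1; Juniper is ranked above Grove even though Grove lies between Juniper and the peak Cedar on the axis — preferences dip and rise again. Not single-peaked.
Ballot type 3: ranking walks positions 2-5-4-3-1; Harvest is ranked above Grove even though Grove lies between Harvest and the peak Juniper on the axis — preferences dip and rise again. Not single-peaked.
Ballot type 4 (peak Cedar at position 4): ranking walks positions 4-5-3-2-1, expanding outward from the peak — single-peaked.
Ballot type 5: ranking walks positions 5-4-2-1-3; Juniper is ranked above Grove even though Grove lies between Juniper and the peak Harvest on the axis — preferences dip and rise again. Not single-peaked.
Ballot type 6 (peak Cedar at position 4): ranking walks positions 4-3-2-5-1, expanding outward from the peak — single-peaked.
Ballot type 2 violates single-peakedness, so the profile is not single-peaked on this axis.

no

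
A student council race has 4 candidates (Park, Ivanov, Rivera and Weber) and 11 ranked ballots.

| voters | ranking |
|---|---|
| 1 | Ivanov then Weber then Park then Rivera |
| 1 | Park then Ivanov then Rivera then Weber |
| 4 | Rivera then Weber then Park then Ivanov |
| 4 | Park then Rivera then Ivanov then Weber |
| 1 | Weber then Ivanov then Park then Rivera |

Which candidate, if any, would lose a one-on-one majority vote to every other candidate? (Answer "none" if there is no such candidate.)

none

Pairwise majorities:
Park vs Ivanov: 9 to 2, Park.
Park vs Rivera: 1+1+4+1 = 7 for Park, 4 for Rivera — Park by 7–4.
Park–Weber: Weber 6–5.
Ivanov vs Rivera: Ivanov is ranked higher on 1+1+1 = 3 ballots, Rivera on 8. Rivera wins 8–3.
Ivanov vs Weber: 6 to 5, Ivanov.
Rivera vs Weber: 1+4+4 = 9 for Rivera, 2 for Weber — Rivera by 9–2.
Every candidate wins at least one matchup (Park beats Ivanov; Ivanov beats Weber; Rivera beats Ivanov; Weber beats Park), so there is no Condorcet loser.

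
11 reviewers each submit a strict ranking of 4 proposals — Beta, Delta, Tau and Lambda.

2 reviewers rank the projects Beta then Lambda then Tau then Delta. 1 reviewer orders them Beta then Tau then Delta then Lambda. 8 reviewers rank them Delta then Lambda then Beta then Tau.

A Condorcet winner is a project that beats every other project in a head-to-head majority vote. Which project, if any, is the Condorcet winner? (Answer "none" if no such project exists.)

Delta

Check each pair by majority over 11 ballots:
Beta vs Delta: Delta wins 8–3.
Beta vs Tau: Beta wins 11–0.
Beta vs Lambda: Lambda, 8–3.
Delta vs Tau: Delta wins 8–3.
Delta vs Lambda: Delta, 9–2.
Tau vs Lambda: Lambda wins 10–1.
Delta beats each of Beta, Tau, Lambda — Delta is the Condorcet winner.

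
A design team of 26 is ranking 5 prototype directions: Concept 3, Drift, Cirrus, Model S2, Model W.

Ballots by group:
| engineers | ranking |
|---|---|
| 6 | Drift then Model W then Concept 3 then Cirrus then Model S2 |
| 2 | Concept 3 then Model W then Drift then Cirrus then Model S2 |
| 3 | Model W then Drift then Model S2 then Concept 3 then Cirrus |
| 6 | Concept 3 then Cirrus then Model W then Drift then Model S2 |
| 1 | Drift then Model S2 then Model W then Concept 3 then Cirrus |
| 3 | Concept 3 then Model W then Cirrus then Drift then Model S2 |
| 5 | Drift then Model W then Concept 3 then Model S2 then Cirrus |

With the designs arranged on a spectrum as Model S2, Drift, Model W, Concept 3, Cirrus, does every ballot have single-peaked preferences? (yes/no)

Axis positions: Model S2=1, Drift=2, Model W=3, Concept 3=4, Cirrus=5.
Group 1 (peak Drift at position 2): ranking walks positions 2-3-4-5-1, expanding outward from the peak — single-peaked.
Group 2 (peak Concept 3 at position 4): ranking walks positions 4-3-2-5-1, expanding outward from the peak — single-peaked.
Group 3 (peak Model W at position 3): ranking walks positions 3-2-1-4-5, expanding outward from the peak — single-peaked.
Group 4 (peak Concept 3 at position 4): ranking walks positions 4-5-3-2-1, expanding outward from the peak — single-peaked.
Group 5 (peak Drift at position 2): ranking walks positions 2-1-3-4-5, expanding outward from the peak — single-peaked.
Group 6 (peak Concept 3 at position 4): ranking walks positions 4-3-5-2-1, expanding outward from the peak — single-peaked.
Group 7 (peak Drift at position 2): ranking walks positions 2-3-4-1-5, expanding outward from the peak — single-peaked.
Every ranking is single-peaked on this axis.

yes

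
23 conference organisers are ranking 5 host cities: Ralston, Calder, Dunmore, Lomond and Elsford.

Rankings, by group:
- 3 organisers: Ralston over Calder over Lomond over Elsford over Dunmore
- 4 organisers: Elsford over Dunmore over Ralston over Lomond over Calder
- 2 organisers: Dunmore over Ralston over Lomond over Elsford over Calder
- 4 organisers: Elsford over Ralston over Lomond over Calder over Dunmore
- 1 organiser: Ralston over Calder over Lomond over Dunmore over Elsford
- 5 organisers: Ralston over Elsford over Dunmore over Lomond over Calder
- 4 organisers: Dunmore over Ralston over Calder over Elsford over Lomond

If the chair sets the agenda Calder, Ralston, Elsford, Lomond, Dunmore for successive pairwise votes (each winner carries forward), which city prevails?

Ralston

Round 1: Calder vs Ralston — 0–23, Ralston advances.
Round 2: Ralston vs Elsford — 15–8, Ralston advances.
Round 3: Ralston vs Lomond — 23–0, Ralston advances.
Round 4: Ralston vs Dunmore — 13–10, Ralston advances.
Ralston survives the agenda.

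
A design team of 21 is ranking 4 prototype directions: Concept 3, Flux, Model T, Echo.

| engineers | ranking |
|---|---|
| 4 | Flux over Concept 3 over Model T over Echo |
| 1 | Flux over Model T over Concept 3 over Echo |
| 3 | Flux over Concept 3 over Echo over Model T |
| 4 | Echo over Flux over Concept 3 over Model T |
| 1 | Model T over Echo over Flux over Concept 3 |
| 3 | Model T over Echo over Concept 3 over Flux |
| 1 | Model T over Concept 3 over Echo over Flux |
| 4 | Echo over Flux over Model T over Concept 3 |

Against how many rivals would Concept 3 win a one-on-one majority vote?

Concept 3 against each rival (21 engineers):
Concept 3–Flux: Flux 17–4.
Concept 3 vs Model T: 11 to 10, Concept 3.
Concept 3 vs Echo: Concept 3 preferred on 4+1+3+1 = 9 ballots; Echo wins 12–9.
Concept 3 beats Model T; loses to Flux, Echo — 1 pairwise win.

1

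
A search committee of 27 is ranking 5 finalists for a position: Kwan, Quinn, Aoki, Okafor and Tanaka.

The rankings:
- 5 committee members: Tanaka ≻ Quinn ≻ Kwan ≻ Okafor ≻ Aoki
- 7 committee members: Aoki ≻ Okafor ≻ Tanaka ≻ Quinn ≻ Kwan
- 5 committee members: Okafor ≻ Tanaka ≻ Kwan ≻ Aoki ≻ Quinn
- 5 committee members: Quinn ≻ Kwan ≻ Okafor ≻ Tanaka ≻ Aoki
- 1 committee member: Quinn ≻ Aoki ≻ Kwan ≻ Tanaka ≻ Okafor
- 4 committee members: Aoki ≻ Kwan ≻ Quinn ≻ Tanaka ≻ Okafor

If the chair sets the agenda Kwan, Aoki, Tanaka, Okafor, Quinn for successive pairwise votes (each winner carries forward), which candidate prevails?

Quinn

Round 1: Kwan vs Aoki — 15–12, Kwan advances.
Round 2: Kwan vs Tanaka — 10–17, Tanaka advances.
Round 3: Tanaka vs Okafor — 10–17, Okafor advances.
Round 4: Okafor vs Quinn — 12–15, Quinn advances.
The agenda winner is Quinn.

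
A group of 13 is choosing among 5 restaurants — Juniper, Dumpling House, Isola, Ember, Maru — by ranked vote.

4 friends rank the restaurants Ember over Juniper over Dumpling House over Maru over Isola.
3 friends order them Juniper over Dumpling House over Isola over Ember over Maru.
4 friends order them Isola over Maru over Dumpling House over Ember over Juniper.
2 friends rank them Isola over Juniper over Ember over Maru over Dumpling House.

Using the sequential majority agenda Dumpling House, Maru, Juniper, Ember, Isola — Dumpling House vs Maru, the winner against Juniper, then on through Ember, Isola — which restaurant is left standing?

Isola

Round 1: Dumpling House vs Maru — 7–6, Dumpling House advances.
Round 2: Dumpling House vs Juniper — 4–9, Juniper advances.
Round 3: Juniper vs Ember — 5–8, Ember advances.
Round 4: Ember vs Isola — 4–9, Isola advances.
Isola survives the agenda.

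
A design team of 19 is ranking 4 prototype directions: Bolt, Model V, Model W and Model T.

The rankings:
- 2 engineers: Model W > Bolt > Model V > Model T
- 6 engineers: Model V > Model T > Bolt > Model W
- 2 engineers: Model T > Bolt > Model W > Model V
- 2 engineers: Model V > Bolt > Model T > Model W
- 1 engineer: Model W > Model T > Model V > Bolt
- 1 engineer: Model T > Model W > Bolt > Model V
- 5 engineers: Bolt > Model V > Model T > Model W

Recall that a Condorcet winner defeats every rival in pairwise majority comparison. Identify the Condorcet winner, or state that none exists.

none

Pairwise majorities:
Bolt vs Model V: Bolt wins 10–9.
Bolt vs Model W: Bolt wins 15–4.
Bolt vs Model T: Model T, 10–9.
Model V vs Model W: Model V, 13–6.
Model V–Model T: Model V 15–4.
Model W vs Model T: Model T, 16–3.
No design is unbeaten: Bolt loses to Model T; Model V loses to Bolt; Model W loses to Bolt; Model T loses to Model V. In particular Bolt → Model V → Model T → Bolt is a majority cycle — no Condorcet winner exists.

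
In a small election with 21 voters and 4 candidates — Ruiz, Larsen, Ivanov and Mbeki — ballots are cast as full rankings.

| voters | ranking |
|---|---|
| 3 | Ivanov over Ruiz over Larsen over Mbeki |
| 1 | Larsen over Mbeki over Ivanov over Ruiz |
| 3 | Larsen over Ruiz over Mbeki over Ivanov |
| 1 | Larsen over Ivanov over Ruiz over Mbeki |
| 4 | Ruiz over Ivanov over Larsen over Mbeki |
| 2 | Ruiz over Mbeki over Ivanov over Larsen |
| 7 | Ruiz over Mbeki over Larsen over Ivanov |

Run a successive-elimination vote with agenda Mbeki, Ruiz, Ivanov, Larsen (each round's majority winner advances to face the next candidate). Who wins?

Round 1: Mbeki vs Ruiz — 1–20, Ruiz advances.
Round 2: Ruiz vs Ivanov — 16–5, Ruiz advances.
Round 3: Ruiz vs Larsen — 16–5, Ruiz advances.
Ruiz survives the agenda.

Ruiz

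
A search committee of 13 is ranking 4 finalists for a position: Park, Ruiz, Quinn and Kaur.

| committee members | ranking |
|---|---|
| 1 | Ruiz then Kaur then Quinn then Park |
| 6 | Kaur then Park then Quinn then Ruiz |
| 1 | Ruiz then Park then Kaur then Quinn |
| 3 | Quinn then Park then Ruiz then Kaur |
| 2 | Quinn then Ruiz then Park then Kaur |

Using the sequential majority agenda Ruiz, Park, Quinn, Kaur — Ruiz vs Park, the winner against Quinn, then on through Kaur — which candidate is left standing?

Kaur

Round 1: Ruiz vs Park — 4–9, Park advances.
Round 2: Park vs Quinn — 7–6, Park advances.
Round 3: Park vs Kaur — 6–7, Kaur advances.
The agenda winner is Kaur.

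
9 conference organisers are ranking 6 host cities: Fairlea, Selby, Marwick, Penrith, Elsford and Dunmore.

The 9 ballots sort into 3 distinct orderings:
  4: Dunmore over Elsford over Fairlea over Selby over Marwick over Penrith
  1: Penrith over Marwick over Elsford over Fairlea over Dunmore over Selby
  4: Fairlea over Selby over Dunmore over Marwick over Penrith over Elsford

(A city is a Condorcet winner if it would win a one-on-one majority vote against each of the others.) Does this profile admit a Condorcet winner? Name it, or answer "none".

none

Pairwise majorities:
Fairlea vs Selby: 9 to 0, Fairlea.
Fairlea vs Marwick: Fairlea, 8–1.
Fairlea–Penrith: Fairlea 8–1.
Fairlea vs Elsford: Elsford wins 5–4.
Fairlea vs Dunmore: Fairlea preferred on 1+4 = 5 ballots; Fairlea wins 5–4.
Selby vs Marwick: Selby preferred on 4+4 = 8 ballots; Selby wins 8–1.
Selby vs Penrith: Selby preferred on 4+4 = 8 ballots; Selby wins 8–1.
Selby–Elsford: Elsford 5–4.
Selby–Dunmore: Dunmore 5–4.
Marwick vs Penrith: 4+4 = 8 for Marwick, 1 for Penrith — Marwick by 8–1.
Marwick–Elsford: Marwick 5–4.
Marwick vs Dunmore: Dunmore, 8–1.
Penrith vs Elsford: Penrith preferred on 1+4 = 5 ballots; Penrith wins 5–4.
Penrith vs Dunmore: Penrith preferred on 1 ballot; Dunmore wins 8–1.
Elsford vs Dunmore: Elsford preferred on 1 ballot; Dunmore wins 8–1.
Every city loses at least once (Fairlea loses to Elsford; Selby loses to Fairlea; Marwick loses to Fairlea; Penrith loses to Fairlea; Elsford loses to Marwick; Dunmore loses to Fairlea). The majority relation contains the cycle Fairlea → Marwick → Elsford → Fairlea, so there is no Condorcet winner.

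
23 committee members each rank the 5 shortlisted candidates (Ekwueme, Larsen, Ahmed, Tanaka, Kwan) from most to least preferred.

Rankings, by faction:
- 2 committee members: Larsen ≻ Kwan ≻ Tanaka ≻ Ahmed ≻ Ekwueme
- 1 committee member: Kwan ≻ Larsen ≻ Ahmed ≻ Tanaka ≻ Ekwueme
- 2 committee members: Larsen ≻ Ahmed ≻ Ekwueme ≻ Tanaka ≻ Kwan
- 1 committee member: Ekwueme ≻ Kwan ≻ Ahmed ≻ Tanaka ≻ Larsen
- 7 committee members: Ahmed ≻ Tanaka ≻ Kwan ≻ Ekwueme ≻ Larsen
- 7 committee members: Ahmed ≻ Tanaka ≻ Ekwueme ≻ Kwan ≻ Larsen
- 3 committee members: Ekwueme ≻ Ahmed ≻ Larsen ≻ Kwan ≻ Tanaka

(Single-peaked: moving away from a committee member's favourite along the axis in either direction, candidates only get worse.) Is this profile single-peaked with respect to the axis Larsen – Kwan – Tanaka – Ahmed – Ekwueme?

no

Axis positions: Larsen=1, Kwan=2, Tanaka=3, Ahmed=4, Ekwueme=5.
Faction 1 (peak Larsen at position 1): ranking walks positions 1-2-3-4-5, expanding outward from the peak — single-peaked.
Faction 2: ranking walks positions 2-1-4-3-5; Ahmed is ranked above Tanaka even though Tanaka lies between Ahmed and the peak Kwan on the axis — preferences dip and rise again. Not single-peaked.
Faction 3: ranking walks positions 1-4-5-3-2; Ahmed is ranked above Kwan even though Kwan lies between Ahmed and the peak Larsen on the axis — preferences dip and rise again. Not single-peaked.
Faction 4: ranking walks positions 5-2-4-3-1; Kwan is ranked above Ahmed even though Ahmed lies between Kwan and the peak Ekwueme on the axis — preferences dip and rise again. Not single-peaked.
Faction 5 (peak Ahmed at position 4): ranking walks positions 4-3-2-5-1, expanding outward from the peak — single-peaked.
Faction 6 (peak Ahmed at position 4): ranking walks positions 4-3-5-2-1, expanding outward from the peak — single-peaked.
Faction 7: ranking walks positions 5-4-1-2-3; Larsen is ranked above Tanaka even though Tanaka lies between Larsen and the peak Ekwueme on the axis — preferences dip and rise again. Not single-peaked.
Faction 2 violates single-peakedness, so the profile is not single-peaked on this axis.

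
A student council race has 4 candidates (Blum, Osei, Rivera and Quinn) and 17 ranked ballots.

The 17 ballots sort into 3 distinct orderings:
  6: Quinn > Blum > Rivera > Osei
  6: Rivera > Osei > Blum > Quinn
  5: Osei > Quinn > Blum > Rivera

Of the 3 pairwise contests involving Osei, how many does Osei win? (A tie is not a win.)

Osei against each rival (17 voters):
Osei vs Blum: Osei, 11–6.
Osei vs Rivera: Rivera, 12–5.
Osei vs Quinn: Osei wins 11–6.
Osei beats Blum, Quinn; loses to Rivera — 2 pairwise wins.

2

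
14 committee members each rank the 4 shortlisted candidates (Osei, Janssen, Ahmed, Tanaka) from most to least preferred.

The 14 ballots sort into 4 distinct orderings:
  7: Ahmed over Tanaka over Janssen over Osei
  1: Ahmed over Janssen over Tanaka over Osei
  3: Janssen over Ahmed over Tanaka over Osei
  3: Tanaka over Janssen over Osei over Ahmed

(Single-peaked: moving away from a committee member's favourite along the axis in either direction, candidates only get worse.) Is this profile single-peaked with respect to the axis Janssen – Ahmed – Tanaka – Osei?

no

Axis positions: Janssen=1, Ahmed=2, Tanaka=3, Osei=4.
Cluster 1 (peak Ahmed at position 2): ranking walks positions 2-3-1-4, expanding outward from the peak — single-peaked.
Cluster 2 (peak Ahmed at position 2): ranking walks positions 2-1-3-4, expanding outward from the peak — single-peaked.
Cluster 3 (peak Janssen at position 1): ranking walks positions 1-2-3-4, expanding outward from the peak — single-peaked.
Cluster 4: ranking walks positions 3-1-4-2; Janssen is ranked above Ahmed even though Ahmed lies between Janssen and the peak Tanaka on the axis — preferences dip and rise again. Not single-peaked.
Cluster 4 violates single-peakedness, so the profile is not single-peaked on this axis.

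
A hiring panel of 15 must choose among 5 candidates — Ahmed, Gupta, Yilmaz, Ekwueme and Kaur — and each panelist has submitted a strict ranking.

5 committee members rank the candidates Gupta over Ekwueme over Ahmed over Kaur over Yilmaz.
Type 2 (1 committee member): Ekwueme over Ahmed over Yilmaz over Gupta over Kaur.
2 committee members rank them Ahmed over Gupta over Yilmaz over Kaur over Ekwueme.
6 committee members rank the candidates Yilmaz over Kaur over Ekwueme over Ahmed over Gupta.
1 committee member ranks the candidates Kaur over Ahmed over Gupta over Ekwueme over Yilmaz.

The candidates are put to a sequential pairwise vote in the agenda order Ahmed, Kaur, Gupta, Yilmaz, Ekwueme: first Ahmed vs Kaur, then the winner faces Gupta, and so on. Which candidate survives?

Ekwueme

Round 1: Ahmed vs Kaur — 8–7, Ahmed advances.
Round 2: Ahmed vs Gupta — 10–5, Ahmed advances.
Round 3: Ahmed vs Yilmaz — 9–6, Ahmed advances.
Round 4: Ahmed vs Ekwueme — 3–12, Ekwueme advances.
Ekwueme survives the agenda.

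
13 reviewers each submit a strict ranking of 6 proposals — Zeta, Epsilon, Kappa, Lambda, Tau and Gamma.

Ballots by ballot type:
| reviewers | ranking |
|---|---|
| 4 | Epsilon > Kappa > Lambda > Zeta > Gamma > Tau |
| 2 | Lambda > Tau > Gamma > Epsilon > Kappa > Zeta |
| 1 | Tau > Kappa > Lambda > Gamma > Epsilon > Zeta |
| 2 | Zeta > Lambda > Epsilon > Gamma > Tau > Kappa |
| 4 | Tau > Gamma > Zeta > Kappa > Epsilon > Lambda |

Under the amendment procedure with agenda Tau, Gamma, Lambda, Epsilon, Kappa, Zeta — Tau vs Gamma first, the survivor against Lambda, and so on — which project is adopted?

Round 1: Tau vs Gamma — 7–6, Tau advances.
Round 2: Tau vs Lambda — 5–8, Lambda advances.
Round 3: Lambda vs Epsilon — 5–8, Epsilon advances.
Round 4: Epsilon vs Kappa — 8–5, Epsilon advances.
Round 5: Epsilon vs Zeta — 7–6, Epsilon advances.
Epsilon survives the agenda.

Epsilon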